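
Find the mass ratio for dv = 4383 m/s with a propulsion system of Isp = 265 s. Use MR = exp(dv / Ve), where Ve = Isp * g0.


Ve = 265 * 9.81 = 2599.65 m/s
MR = exp(4383 / 2599.65) = 5.398

5.398


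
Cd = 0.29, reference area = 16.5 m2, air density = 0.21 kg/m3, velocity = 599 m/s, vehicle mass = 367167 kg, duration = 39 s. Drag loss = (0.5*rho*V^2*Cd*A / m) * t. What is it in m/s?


D = 0.5 * 0.21 * 599^2 * 0.29 * 16.5 = 180270.59 N
a = 180270.59 / 367167 = 0.491 m/s2
dV = 0.491 * 39 = 19.1 m/s

19.1 m/s


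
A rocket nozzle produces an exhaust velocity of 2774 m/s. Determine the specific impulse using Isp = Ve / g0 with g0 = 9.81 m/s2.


Isp = Ve / g0 = 2774 / 9.81 = 282.8 s

282.8 s


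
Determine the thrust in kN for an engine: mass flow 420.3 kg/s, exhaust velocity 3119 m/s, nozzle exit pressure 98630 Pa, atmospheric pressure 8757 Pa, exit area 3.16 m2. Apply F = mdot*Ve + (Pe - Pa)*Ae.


F = 420.3 * 3119 + (98630 - 8757) * 3.16 = 1.5949e+06 N = 1594.9 kN

1594.9 kN


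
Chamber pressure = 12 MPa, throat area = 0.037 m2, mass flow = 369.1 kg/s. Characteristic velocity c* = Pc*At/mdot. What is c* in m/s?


c* = 12e6 * 0.037 / 369.1 = 1203 m/s

1203 m/s


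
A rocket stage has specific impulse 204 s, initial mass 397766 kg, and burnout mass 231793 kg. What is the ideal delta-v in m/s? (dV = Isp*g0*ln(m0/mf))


Ve = 204 * 9.81 = 2001.24 m/s
dV = 2001.24 * ln(397766/231793) = 1081 m/s

1081 m/s


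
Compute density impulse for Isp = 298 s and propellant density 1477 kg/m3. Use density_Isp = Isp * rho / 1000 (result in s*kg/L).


rho*Isp = 298 * 1477 / 1000 = 440 s*kg/L

440 s*kg/L


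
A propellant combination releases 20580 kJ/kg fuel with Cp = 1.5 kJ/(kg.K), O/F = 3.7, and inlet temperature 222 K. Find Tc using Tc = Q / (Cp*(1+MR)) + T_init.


Tc = 20580 / (1.5 * (1 + 3.7)) + 222 = 3141 K

3141 K


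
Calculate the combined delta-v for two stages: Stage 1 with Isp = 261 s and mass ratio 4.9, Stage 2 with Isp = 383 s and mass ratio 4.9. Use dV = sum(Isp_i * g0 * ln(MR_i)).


dV1 = 261 * 9.81 * ln(4.9) = 4069.1 m/s
dV2 = 383 * 9.81 * ln(4.9) = 5971.1 m/s
Total dV = 4069.1 + 5971.1 = 10040.2 m/s ~ 10040 m/s

10040 m/s


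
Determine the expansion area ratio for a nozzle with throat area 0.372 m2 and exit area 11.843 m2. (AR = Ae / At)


AR = 11.843 / 0.372 = 31.8

31.8


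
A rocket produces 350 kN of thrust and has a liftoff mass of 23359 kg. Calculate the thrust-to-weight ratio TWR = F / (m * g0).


TWR = 350000 / (23359 * 9.81) = 1.53

1.53


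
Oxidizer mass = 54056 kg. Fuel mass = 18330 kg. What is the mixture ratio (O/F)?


MR = 54056 / 18330 = 2.95

2.95


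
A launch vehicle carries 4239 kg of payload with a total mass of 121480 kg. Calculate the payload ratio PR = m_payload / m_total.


PR = 4239 / 121480 = 0.0349

0.0349


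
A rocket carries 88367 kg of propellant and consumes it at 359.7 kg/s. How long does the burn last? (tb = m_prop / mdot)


tb = 88367 / 359.7 = 245.7 s

245.7 s


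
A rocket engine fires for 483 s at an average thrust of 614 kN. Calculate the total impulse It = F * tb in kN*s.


It = 614 * 483 = 296562 kN*s

296562 kN*s


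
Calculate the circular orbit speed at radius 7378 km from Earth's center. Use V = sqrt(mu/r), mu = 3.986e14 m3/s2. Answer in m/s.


V = sqrt(3.986e14 / 7378000) = 7350 m/s

7350 m/s


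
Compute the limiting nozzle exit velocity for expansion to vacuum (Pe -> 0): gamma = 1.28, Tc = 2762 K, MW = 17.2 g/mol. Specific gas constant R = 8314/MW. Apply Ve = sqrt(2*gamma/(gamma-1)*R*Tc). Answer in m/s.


R = 8314 / 17.2 = 483.37 J/(kg.K)
Ve = sqrt(2 * 1.28 / (1.28 - 1) * 483.37 * 2762) = 3494 m/s

3494 m/s


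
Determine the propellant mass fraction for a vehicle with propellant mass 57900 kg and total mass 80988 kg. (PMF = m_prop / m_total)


PMF = 57900 / 80988 = 0.715

0.715


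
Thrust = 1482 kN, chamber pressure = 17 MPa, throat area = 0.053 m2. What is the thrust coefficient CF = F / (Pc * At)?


CF = 1482000 / (17e6 * 0.053) = 1.64

1.64


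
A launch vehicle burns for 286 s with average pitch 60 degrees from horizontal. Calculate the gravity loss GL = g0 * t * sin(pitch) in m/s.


GL = 9.81 * 286 * sin(60 deg) = 2430 m/s

2430 m/s


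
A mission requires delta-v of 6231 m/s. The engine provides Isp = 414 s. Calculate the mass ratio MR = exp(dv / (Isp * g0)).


Ve = 414 * 9.81 = 4061.34 m/s
MR = exp(6231 / 4061.34) = 4.638

4.638


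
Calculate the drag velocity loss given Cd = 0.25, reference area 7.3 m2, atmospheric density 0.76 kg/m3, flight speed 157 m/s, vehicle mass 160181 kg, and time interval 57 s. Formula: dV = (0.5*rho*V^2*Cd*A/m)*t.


D = 0.5 * 0.76 * 157^2 * 0.25 * 7.3 = 17094.08 N
a = 17094.08 / 160181 = 0.1067 m/s2
dV = 0.1067 * 57 = 6.1 m/s

6.1 m/s


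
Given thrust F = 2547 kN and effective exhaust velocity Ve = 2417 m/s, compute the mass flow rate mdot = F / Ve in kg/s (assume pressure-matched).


mdot = F / Ve = 2547000 / 2417 = 1053.8 kg/s

1053.8 kg/s


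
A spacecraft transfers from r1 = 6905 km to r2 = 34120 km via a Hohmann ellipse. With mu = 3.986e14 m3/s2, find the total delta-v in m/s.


V1 = sqrt(mu/r1) = 7597.78 m/s
dV1 = V1*(sqrt(2*r2/(r1+r2)) - 1) = 2201.22 m/s
V2 = sqrt(mu/r2) = 3417.94 m/s
dV2 = V2*(1 - sqrt(2*r1/(r1+r2))) = 1434.87 m/s
Total dV = 3636 m/s

3636 m/s


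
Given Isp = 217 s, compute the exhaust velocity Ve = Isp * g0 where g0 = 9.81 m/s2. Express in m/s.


Ve = Isp * g0 = 217 * 9.81 = 2128.8 m/s

2128.8 m/s


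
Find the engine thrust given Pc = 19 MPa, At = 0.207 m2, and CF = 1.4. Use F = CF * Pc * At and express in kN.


F = 1.4 * 19e6 * 0.207 = 5.5062e+06 N = 5506.2 kN

5506.2 kN


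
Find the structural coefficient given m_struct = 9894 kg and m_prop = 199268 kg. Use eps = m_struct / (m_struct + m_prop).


eps = 9894 / (9894 + 199268) = 0.0473

0.0473


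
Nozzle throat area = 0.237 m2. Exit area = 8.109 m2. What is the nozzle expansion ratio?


AR = 8.109 / 0.237 = 34.2

34.2


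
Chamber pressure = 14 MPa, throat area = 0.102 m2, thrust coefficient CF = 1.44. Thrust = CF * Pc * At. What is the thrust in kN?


F = 1.44 * 14e6 * 0.102 = 2.0563e+06 N = 2056.3 kN

2056.3 kN


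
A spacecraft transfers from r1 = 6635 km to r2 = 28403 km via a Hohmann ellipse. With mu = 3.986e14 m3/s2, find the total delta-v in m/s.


V1 = sqrt(mu/r1) = 7750.83 m/s
dV1 = V1*(sqrt(2*r2/(r1+r2)) - 1) = 2118.23 m/s
V2 = sqrt(mu/r2) = 3746.16 m/s
dV2 = V2*(1 - sqrt(2*r1/(r1+r2))) = 1440.73 m/s
Total dV = 3559 m/s

3559 m/s


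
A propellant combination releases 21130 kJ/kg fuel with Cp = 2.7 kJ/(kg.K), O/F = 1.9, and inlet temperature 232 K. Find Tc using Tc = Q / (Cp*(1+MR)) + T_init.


Tc = 21130 / (2.7 * (1 + 1.9)) + 232 = 2931 K

2931 K


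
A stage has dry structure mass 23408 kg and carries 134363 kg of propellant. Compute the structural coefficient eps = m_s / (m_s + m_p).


eps = 23408 / (23408 + 134363) = 0.1484

0.1484


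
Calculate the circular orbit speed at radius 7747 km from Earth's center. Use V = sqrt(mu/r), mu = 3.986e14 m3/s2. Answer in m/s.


V = sqrt(3.986e14 / 7747000) = 7173 m/s

7173 m/s


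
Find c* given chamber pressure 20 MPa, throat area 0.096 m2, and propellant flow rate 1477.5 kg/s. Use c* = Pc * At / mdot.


c* = 20e6 * 0.096 / 1477.5 = 1299 m/s

1299 m/s


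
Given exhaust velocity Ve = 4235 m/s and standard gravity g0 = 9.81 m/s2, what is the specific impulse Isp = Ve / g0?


Isp = Ve / g0 = 4235 / 9.81 = 431.7 s

431.7 s


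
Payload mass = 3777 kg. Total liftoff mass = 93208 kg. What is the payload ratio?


PR = 3777 / 93208 = 0.0405

0.0405


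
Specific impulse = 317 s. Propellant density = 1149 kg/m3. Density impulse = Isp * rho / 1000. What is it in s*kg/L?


rho*Isp = 317 * 1149 / 1000 = 364 s*kg/L

364 s*kg/L


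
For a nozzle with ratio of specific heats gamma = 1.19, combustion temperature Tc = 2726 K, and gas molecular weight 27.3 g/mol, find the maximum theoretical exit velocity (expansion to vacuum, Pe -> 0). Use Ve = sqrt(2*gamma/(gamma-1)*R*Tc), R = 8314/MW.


R = 8314 / 27.3 = 304.54 J/(kg.K)
Ve = sqrt(2 * 1.19 / (1.19 - 1) * 304.54 * 2726) = 3225 m/s

3225 m/s


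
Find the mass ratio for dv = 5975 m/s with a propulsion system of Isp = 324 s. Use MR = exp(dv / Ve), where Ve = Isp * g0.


Ve = 324 * 9.81 = 3178.44 m/s
MR = exp(5975 / 3178.44) = 6.553

6.553


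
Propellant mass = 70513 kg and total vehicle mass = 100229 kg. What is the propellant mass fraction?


PMF = 70513 / 100229 = 0.704

0.704


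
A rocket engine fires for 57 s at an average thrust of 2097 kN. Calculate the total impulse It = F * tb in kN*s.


It = 2097 * 57 = 119529 kN*s

119529 kN*s


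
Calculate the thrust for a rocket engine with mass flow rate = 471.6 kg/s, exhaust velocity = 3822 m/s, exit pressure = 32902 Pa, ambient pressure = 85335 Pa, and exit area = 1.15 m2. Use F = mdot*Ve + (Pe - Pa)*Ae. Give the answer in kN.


F = 471.6 * 3822 + (32902 - 85335) * 1.15 = 1.7422e+06 N = 1742.2 kN

1742.2 kN


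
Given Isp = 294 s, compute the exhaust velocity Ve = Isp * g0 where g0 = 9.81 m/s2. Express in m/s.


Ve = Isp * g0 = 294 * 9.81 = 2884.1 m/s

2884.1 m/s


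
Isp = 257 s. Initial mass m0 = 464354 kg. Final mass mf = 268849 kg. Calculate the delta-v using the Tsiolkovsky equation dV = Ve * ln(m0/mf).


Ve = 257 * 9.81 = 2521.17 m/s
dV = 2521.17 * ln(464354/268849) = 1378 m/s

1378 m/s


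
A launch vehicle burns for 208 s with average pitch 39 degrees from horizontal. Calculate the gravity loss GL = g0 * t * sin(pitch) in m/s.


GL = 9.81 * 208 * sin(39 deg) = 1284 m/s

1284 m/s


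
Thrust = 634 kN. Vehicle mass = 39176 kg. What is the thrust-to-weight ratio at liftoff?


TWR = 634000 / (39176 * 9.81) = 1.65

1.65


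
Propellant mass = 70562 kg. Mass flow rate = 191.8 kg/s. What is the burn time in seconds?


tb = 70562 / 191.8 = 367.9 s

367.9 s


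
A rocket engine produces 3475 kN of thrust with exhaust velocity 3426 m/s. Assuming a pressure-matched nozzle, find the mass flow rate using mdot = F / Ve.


mdot = F / Ve = 3475000 / 3426 = 1014.3 kg/s

1014.3 kg/s


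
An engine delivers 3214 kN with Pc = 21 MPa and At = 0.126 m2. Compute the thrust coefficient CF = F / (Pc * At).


CF = 3214000 / (21e6 * 0.126) = 1.21

1.21


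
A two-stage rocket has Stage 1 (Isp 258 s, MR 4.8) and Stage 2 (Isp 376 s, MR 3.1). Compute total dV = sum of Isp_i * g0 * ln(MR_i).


dV1 = 258 * 9.81 * ln(4.8) = 3970.1 m/s
dV2 = 376 * 9.81 * ln(3.1) = 4173.2 m/s
Total dV = 3970.1 + 4173.2 = 8143.3 m/s ~ 8143 m/s

8143 m/s


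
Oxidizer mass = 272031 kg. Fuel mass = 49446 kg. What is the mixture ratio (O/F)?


MR = 272031 / 49446 = 5.5

5.5


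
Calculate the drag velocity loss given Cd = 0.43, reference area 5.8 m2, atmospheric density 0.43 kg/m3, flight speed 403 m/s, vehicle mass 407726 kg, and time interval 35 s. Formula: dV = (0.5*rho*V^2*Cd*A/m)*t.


D = 0.5 * 0.43 * 403^2 * 0.43 * 5.8 = 87085.33 N
a = 87085.33 / 407726 = 0.2136 m/s2
dV = 0.2136 * 35 = 7.5 m/s

7.5 m/s


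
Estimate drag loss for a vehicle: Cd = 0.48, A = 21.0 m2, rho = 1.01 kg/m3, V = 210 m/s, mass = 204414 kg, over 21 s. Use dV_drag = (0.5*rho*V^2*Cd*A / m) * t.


D = 0.5 * 1.01 * 210^2 * 0.48 * 21.0 = 224486.64 N
a = 224486.64 / 204414 = 1.0982 m/s2
dV = 1.0982 * 21 = 23.1 m/s

23.1 m/s


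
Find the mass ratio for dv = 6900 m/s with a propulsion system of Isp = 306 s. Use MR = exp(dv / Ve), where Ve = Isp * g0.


Ve = 306 * 9.81 = 3001.86 m/s
MR = exp(6900 / 3001.86) = 9.96

9.96


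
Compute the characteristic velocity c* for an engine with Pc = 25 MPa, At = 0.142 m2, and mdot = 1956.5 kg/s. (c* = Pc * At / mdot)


c* = 25e6 * 0.142 / 1956.5 = 1814 m/s

1814 m/s


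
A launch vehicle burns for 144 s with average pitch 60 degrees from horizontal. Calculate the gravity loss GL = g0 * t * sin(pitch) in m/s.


GL = 9.81 * 144 * sin(60 deg) = 1223 m/s

1223 m/s


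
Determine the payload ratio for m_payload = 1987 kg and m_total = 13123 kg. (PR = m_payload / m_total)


PR = 1987 / 13123 = 0.1514

0.1514


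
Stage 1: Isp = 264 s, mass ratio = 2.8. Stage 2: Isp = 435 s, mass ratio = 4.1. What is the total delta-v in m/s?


dV1 = 264 * 9.81 * ln(2.8) = 2666.5 m/s
dV2 = 435 * 9.81 * ln(4.1) = 6021.2 m/s
Total dV = 2666.5 + 6021.2 = 8687.7 m/s ~ 8688 m/s

8688 m/s


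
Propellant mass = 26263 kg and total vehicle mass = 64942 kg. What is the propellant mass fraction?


PMF = 26263 / 64942 = 0.404

0.404


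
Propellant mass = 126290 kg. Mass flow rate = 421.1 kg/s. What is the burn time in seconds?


tb = 126290 / 421.1 = 299.9 s

299.9 s


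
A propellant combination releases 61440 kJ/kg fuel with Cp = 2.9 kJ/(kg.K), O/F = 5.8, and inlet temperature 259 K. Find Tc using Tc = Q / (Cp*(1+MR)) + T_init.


Tc = 61440 / (2.9 * (1 + 5.8)) + 259 = 3375 K

3375 K


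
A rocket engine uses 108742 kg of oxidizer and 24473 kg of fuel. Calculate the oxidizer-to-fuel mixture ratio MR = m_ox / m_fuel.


MR = 108742 / 24473 = 4.44

4.44


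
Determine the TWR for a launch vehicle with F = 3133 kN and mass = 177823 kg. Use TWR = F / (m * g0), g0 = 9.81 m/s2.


TWR = 3133000 / (177823 * 9.81) = 1.8

1.8


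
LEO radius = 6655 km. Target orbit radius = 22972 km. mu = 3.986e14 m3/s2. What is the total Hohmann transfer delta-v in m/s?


V1 = sqrt(mu/r1) = 7739.17 m/s
dV1 = V1*(sqrt(2*r2/(r1+r2)) - 1) = 1898.34 m/s
V2 = sqrt(mu/r2) = 4165.52 m/s
dV2 = V2*(1 - sqrt(2*r1/(r1+r2))) = 1373.53 m/s
Total dV = 3272 m/s

3272 m/s


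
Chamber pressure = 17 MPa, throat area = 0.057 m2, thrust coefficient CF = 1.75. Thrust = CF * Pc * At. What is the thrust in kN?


F = 1.75 * 17e6 * 0.057 = 1.6958e+06 N = 1695.8 kN

1695.8 kN


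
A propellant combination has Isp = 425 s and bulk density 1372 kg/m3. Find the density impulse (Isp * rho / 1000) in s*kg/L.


rho*Isp = 425 * 1372 / 1000 = 583 s*kg/L

583 s*kg/L


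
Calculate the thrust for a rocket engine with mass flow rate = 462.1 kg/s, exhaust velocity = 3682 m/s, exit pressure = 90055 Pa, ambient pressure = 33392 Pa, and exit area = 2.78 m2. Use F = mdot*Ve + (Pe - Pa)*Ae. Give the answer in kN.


F = 462.1 * 3682 + (90055 - 33392) * 2.78 = 1.8590e+06 N = 1859.0 kN

1859.0 kN


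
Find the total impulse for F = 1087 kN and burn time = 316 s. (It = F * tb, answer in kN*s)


It = 1087 * 316 = 343492 kN*s

343492 kN*s


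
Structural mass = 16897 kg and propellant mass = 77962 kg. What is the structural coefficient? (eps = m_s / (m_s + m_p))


eps = 16897 / (16897 + 77962) = 0.1781

0.1781


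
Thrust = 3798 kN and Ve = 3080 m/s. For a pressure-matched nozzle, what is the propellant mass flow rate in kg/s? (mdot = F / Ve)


mdot = F / Ve = 3798000 / 3080 = 1233.1 kg/s

1233.1 kg/s


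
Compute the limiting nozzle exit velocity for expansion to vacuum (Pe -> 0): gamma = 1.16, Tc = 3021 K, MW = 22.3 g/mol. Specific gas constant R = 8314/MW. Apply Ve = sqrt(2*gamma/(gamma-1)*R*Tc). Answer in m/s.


R = 8314 / 22.3 = 372.83 J/(kg.K)
Ve = sqrt(2 * 1.16 / (1.16 - 1) * 372.83 * 3021) = 4041 m/s

4041 m/s


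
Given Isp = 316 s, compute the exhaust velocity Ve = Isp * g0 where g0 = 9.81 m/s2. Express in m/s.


Ve = Isp * g0 = 316 * 9.81 = 3100.0 m/s

3100.0 m/s


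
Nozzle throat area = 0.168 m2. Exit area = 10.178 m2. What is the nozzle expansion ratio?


AR = 10.178 / 0.168 = 60.6

60.6


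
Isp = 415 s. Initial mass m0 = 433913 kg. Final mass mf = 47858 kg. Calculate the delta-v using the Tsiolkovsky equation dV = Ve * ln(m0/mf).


Ve = 415 * 9.81 = 4071.15 m/s
dV = 4071.15 * ln(433913/47858) = 8975 m/s

8975 m/s


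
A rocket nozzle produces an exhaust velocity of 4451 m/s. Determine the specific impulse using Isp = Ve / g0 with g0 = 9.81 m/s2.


Isp = Ve / g0 = 4451 / 9.81 = 453.7 s

453.7 s


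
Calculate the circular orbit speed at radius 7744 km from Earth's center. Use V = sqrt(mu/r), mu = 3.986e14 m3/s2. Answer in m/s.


V = sqrt(3.986e14 / 7744000) = 7174 m/s

7174 m/s


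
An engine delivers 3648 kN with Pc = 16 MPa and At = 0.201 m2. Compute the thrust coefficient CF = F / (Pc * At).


CF = 3648000 / (16e6 * 0.201) = 1.13

1.13


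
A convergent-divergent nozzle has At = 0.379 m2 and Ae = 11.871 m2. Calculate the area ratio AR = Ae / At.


AR = 11.871 / 0.379 = 31.3

31.3


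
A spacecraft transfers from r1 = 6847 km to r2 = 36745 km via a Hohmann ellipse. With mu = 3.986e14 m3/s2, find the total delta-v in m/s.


V1 = sqrt(mu/r1) = 7629.89 m/s
dV1 = V1*(sqrt(2*r2/(r1+r2)) - 1) = 2276.81 m/s
V2 = sqrt(mu/r2) = 3293.59 m/s
dV2 = V2*(1 - sqrt(2*r1/(r1+r2))) = 1447.59 m/s
Total dV = 3724 m/s

3724 m/s


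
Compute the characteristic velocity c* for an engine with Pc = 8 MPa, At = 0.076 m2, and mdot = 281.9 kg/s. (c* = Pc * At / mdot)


c* = 8e6 * 0.076 / 281.9 = 2157 m/s

2157 m/s


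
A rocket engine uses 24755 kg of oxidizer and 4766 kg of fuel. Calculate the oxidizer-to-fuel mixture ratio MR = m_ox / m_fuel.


MR = 24755 / 4766 = 5.19

5.19


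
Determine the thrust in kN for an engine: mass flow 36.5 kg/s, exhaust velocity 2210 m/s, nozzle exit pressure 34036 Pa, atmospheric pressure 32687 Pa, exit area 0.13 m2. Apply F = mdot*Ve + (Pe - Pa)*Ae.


F = 36.5 * 2210 + (34036 - 32687) * 0.13 = 80840.0 N = 80.8 kN

80.8 kN


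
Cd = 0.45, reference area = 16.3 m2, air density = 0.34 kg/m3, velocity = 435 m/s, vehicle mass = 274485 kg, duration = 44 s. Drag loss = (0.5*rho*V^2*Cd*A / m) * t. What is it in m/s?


D = 0.5 * 0.34 * 435^2 * 0.45 * 16.3 = 235954.11 N
a = 235954.11 / 274485 = 0.8596 m/s2
dV = 0.8596 * 44 = 37.8 m/s

37.8 m/s


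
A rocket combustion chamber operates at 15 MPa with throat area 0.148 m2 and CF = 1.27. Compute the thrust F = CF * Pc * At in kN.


F = 1.27 * 15e6 * 0.148 = 2.8194e+06 N = 2819.4 kN

2819.4 kN


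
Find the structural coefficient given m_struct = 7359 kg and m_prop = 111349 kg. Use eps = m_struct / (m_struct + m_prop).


eps = 7359 / (7359 + 111349) = 0.062

0.062


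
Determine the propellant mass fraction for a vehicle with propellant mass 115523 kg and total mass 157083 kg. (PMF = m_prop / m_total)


PMF = 115523 / 157083 = 0.735

0.735


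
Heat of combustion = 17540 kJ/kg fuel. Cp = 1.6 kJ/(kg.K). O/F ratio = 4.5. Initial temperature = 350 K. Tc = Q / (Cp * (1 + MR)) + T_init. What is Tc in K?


Tc = 17540 / (1.6 * (1 + 4.5)) + 350 = 2343 K

2343 K


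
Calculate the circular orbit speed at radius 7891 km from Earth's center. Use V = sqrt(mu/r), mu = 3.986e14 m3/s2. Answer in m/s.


V = sqrt(3.986e14 / 7891000) = 7107 m/s

7107 m/s


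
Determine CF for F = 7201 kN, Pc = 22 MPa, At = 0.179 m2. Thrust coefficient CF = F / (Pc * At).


CF = 7201000 / (22e6 * 0.179) = 1.83

1.83


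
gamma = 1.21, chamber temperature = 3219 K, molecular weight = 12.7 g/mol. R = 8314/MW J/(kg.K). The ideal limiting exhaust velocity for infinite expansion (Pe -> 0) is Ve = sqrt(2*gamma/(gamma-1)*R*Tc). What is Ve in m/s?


R = 8314 / 12.7 = 654.65 J/(kg.K)
Ve = sqrt(2 * 1.21 / (1.21 - 1) * 654.65 * 3219) = 4928 m/s

4928 m/s


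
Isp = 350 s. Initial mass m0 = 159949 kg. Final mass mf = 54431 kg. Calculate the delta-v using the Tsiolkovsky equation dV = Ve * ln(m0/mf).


Ve = 350 * 9.81 = 3433.5 m/s
dV = 3433.5 * ln(159949/54431) = 3701 m/s

3701 m/s


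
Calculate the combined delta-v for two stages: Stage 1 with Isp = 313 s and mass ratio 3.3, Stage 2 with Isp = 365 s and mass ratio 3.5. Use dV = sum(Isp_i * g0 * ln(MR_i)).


dV1 = 313 * 9.81 * ln(3.3) = 3666.0 m/s
dV2 = 365 * 9.81 * ln(3.5) = 4485.7 m/s
Total dV = 3666.0 + 4485.7 = 8151.7 m/s ~ 8152 m/s

8152 m/s


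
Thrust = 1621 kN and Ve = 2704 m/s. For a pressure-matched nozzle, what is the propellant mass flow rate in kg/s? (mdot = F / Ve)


mdot = F / Ve = 1621000 / 2704 = 599.5 kg/s

599.5 kg/s


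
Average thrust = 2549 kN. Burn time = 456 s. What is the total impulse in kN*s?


It = 2549 * 456 = 1162344 kN*s

1162344 kN*s


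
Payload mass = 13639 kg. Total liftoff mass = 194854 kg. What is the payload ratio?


PR = 13639 / 194854 = 0.07

0.07


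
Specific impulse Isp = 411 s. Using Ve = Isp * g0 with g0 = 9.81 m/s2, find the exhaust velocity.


Ve = Isp * g0 = 411 * 9.81 = 4031.9 m/s

4031.9 m/s


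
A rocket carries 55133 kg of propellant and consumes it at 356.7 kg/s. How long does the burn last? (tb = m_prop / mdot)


tb = 55133 / 356.7 = 154.6 s

154.6 s


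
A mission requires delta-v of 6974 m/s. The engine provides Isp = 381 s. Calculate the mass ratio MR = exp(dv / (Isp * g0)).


Ve = 381 * 9.81 = 3737.61 m/s
MR = exp(6974 / 3737.61) = 6.462

6.462


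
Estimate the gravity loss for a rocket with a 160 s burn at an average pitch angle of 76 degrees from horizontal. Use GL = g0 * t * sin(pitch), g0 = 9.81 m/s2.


GL = 9.81 * 160 * sin(76 deg) = 1523 m/s

1523 m/s


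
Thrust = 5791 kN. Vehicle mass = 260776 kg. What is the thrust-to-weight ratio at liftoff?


TWR = 5791000 / (260776 * 9.81) = 2.26

2.26


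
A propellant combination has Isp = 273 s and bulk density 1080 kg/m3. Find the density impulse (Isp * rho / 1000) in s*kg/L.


rho*Isp = 273 * 1080 / 1000 = 295 s*kg/L

295 s*kg/L


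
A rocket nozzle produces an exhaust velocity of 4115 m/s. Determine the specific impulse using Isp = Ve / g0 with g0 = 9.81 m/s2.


Isp = Ve / g0 = 4115 / 9.81 = 419.5 s

419.5 s


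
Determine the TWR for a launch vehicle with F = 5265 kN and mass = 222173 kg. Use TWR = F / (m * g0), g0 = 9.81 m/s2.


TWR = 5265000 / (222173 * 9.81) = 2.42

2.42


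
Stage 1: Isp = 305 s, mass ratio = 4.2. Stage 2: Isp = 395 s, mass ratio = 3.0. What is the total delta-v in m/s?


dV1 = 305 * 9.81 * ln(4.2) = 4293.8 m/s
dV2 = 395 * 9.81 * ln(3.0) = 4257.1 m/s
Total dV = 4293.8 + 4257.1 = 8550.9 m/s ~ 8551 m/s

8551 m/s


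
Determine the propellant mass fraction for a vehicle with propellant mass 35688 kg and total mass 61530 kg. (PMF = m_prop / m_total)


PMF = 35688 / 61530 = 0.58

0.58


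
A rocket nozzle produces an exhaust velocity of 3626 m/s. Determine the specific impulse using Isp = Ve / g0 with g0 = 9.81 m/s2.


Isp = Ve / g0 = 3626 / 9.81 = 369.6 s

369.6 s


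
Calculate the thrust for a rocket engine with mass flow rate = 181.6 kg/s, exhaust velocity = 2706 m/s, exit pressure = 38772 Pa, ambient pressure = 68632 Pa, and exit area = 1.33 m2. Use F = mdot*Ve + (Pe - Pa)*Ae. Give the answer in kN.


F = 181.6 * 2706 + (38772 - 68632) * 1.33 = 451696.0 N = 451.7 kN

451.7 kN


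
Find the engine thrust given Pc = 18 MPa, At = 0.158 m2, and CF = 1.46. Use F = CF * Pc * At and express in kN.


F = 1.46 * 18e6 * 0.158 = 4.1522e+06 N = 4152.2 kN

4152.2 kN


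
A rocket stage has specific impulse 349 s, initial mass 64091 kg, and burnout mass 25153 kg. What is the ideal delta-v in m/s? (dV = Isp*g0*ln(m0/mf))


Ve = 349 * 9.81 = 3423.69 m/s
dV = 3423.69 * ln(64091/25153) = 3202 m/s

3202 m/s


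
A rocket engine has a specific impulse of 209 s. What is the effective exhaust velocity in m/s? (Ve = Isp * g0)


Ve = Isp * g0 = 209 * 9.81 = 2050.3 m/s

2050.3 m/s


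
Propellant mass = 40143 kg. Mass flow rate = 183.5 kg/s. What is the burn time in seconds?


tb = 40143 / 183.5 = 218.8 s

218.8 s


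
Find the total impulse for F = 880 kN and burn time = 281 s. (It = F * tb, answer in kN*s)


It = 880 * 281 = 247280 kN*s

247280 kN*s


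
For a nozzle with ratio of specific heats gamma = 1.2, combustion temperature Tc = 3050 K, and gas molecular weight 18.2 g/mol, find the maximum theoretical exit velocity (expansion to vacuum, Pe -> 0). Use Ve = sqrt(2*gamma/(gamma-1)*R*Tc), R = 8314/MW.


R = 8314 / 18.2 = 456.81 J/(kg.K)
Ve = sqrt(2 * 1.2 / (1.2 - 1) * 456.81 * 3050) = 4089 m/s

4089 m/s


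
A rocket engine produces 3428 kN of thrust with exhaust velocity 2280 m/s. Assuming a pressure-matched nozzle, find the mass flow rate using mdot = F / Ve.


mdot = F / Ve = 3428000 / 2280 = 1503.5 kg/s

1503.5 kg/s


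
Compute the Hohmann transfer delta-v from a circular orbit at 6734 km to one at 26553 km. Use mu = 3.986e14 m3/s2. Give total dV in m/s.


V1 = sqrt(mu/r1) = 7693.64 m/s
dV1 = V1*(sqrt(2*r2/(r1+r2)) - 1) = 2024.12 m/s
V2 = sqrt(mu/r2) = 3874.47 m/s
dV2 = V2*(1 - sqrt(2*r1/(r1+r2))) = 1409.98 m/s
Total dV = 3434 m/s

3434 m/s


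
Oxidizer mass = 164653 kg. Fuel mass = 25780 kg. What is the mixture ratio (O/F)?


MR = 164653 / 25780 = 6.39

6.39


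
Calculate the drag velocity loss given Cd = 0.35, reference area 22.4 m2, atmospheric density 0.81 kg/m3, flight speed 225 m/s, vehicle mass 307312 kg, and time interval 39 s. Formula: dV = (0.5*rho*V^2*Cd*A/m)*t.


D = 0.5 * 0.81 * 225^2 * 0.35 * 22.4 = 160744.5 N
a = 160744.5 / 307312 = 0.5231 m/s2
dV = 0.5231 * 39 = 20.4 m/s

20.4 m/s


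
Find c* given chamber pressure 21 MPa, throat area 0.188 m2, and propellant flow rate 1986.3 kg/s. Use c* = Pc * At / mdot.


c* = 21e6 * 0.188 / 1986.3 = 1988 m/s

1988 m/s


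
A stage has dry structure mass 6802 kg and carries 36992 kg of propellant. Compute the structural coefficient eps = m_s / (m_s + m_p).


eps = 6802 / (6802 + 36992) = 0.1553

0.1553


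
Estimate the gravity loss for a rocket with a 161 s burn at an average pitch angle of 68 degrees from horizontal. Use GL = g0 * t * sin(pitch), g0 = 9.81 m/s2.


GL = 9.81 * 161 * sin(68 deg) = 1464 m/s

1464 m/s


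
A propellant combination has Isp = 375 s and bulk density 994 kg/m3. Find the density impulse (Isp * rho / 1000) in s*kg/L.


rho*Isp = 375 * 994 / 1000 = 373 s*kg/L

373 s*kg/L


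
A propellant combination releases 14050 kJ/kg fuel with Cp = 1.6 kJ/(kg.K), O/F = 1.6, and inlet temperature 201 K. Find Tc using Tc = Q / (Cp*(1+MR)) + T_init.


Tc = 14050 / (1.6 * (1 + 1.6)) + 201 = 3578 K

3578 K


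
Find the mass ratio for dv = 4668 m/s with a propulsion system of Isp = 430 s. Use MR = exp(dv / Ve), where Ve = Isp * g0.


Ve = 430 * 9.81 = 4218.3 m/s
MR = exp(4668 / 4218.3) = 3.024

3.024


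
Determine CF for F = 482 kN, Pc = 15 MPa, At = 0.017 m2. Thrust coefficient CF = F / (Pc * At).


CF = 482000 / (15e6 * 0.017) = 1.89

1.89


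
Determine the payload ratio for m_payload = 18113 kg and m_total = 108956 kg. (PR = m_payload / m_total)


PR = 18113 / 108956 = 0.1662

0.1662


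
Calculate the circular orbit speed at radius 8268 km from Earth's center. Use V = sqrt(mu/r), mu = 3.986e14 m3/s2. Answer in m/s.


V = sqrt(3.986e14 / 8268000) = 6943 m/s

6943 m/s


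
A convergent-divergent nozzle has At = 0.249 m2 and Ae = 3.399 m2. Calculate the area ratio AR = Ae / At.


AR = 3.399 / 0.249 = 13.7

13.7


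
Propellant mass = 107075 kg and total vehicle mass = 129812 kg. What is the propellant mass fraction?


PMF = 107075 / 129812 = 0.825

0.825


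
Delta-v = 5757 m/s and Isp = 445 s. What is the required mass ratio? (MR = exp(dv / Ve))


Ve = 445 * 9.81 = 4365.45 m/s
MR = exp(5757 / 4365.45) = 3.739

3.739


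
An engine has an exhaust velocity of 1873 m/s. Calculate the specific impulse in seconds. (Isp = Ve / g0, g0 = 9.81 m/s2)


Isp = Ve / g0 = 1873 / 9.81 = 190.9 s

190.9 s


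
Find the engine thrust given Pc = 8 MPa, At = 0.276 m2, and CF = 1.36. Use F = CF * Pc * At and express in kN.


F = 1.36 * 8e6 * 0.276 = 3.0029e+06 N = 3002.9 kN

3002.9 kN


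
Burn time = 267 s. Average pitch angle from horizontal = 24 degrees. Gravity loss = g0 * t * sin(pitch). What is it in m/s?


GL = 9.81 * 267 * sin(24 deg) = 1065 m/s

1065 m/s


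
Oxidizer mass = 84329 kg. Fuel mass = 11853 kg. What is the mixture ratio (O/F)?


MR = 84329 / 11853 = 7.11

7.11


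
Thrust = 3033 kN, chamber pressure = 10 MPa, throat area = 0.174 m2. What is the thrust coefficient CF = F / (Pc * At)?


CF = 3033000 / (10e6 * 0.174) = 1.74

1.74


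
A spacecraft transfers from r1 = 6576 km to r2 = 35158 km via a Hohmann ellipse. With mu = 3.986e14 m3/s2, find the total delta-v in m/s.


V1 = sqrt(mu/r1) = 7785.52 m/s
dV1 = V1*(sqrt(2*r2/(r1+r2)) - 1) = 2320.26 m/s
V2 = sqrt(mu/r2) = 3367.1 m/s
dV2 = V2*(1 - sqrt(2*r1/(r1+r2))) = 1476.91 m/s
Total dV = 3797 m/s

3797 m/s


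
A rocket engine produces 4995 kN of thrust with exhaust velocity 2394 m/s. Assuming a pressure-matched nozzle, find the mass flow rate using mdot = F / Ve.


mdot = F / Ve = 4995000 / 2394 = 2086.5 kg/s

2086.5 kg/s


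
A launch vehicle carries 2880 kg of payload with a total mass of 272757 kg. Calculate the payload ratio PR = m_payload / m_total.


PR = 2880 / 272757 = 0.0106

0.0106


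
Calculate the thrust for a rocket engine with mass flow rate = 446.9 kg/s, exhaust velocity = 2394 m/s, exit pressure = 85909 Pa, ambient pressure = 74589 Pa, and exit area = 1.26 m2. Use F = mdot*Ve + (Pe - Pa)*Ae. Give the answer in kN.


F = 446.9 * 2394 + (85909 - 74589) * 1.26 = 1.0841e+06 N = 1084.1 kN

1084.1 kN


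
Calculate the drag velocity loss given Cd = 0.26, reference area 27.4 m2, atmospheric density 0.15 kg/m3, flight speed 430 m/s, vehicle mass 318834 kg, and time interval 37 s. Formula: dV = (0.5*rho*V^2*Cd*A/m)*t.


D = 0.5 * 0.15 * 430^2 * 0.26 * 27.4 = 98792.07 N
a = 98792.07 / 318834 = 0.3099 m/s2
dV = 0.3099 * 37 = 11.5 m/s

11.5 m/s


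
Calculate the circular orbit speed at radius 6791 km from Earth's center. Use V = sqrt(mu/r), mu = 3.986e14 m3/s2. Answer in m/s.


V = sqrt(3.986e14 / 6791000) = 7661 m/s

7661 m/s


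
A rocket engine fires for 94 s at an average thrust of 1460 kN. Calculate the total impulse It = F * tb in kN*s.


It = 1460 * 94 = 137240 kN*s

137240 kN*s


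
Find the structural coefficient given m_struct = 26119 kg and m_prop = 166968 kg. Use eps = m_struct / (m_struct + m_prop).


eps = 26119 / (26119 + 166968) = 0.1353

0.1353


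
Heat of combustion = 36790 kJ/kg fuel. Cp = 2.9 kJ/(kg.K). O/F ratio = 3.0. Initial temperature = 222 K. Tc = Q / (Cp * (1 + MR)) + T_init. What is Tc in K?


Tc = 36790 / (2.9 * (1 + 3.0)) + 222 = 3394 K

3394 K


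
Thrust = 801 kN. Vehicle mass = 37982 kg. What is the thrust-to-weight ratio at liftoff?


TWR = 801000 / (37982 * 9.81) = 2.15

2.15


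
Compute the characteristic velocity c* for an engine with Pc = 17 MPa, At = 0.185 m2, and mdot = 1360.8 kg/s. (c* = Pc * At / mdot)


c* = 17e6 * 0.185 / 1360.8 = 2311 m/s

2311 m/s


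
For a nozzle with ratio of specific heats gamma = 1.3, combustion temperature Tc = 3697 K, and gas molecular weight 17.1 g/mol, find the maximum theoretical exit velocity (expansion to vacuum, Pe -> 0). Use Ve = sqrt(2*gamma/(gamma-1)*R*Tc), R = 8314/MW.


R = 8314 / 17.1 = 486.2 J/(kg.K)
Ve = sqrt(2 * 1.3 / (1.3 - 1) * 486.2 * 3697) = 3947 m/s

3947 m/s


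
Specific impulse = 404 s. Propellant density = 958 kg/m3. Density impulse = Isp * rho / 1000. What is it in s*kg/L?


rho*Isp = 404 * 958 / 1000 = 387 s*kg/L

387 s*kg/L


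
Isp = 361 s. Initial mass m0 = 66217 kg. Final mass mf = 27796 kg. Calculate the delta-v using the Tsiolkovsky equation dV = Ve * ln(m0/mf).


Ve = 361 * 9.81 = 3541.41 m/s
dV = 3541.41 * ln(66217/27796) = 3074 m/s

3074 m/s


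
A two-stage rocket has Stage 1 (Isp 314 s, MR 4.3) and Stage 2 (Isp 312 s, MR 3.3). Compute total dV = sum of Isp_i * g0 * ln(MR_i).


dV1 = 314 * 9.81 * ln(4.3) = 4493.0 m/s
dV2 = 312 * 9.81 * ln(3.3) = 3654.3 m/s
Total dV = 4493.0 + 3654.3 = 8147.3 m/s ~ 8147 m/s

8147 m/s


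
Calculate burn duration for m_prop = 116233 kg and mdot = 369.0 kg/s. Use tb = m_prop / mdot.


tb = 116233 / 369.0 = 315.0 s

315.0 s


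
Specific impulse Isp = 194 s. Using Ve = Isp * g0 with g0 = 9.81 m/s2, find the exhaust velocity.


Ve = Isp * g0 = 194 * 9.81 = 1903.1 m/s

1903.1 m/s


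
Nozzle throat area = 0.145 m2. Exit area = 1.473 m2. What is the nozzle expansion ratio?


AR = 1.473 / 0.145 = 10.2

10.2


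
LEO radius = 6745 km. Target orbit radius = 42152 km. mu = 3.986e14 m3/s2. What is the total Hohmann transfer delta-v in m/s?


V1 = sqrt(mu/r1) = 7687.37 m/s
dV1 = V1*(sqrt(2*r2/(r1+r2)) - 1) = 2406.57 m/s
V2 = sqrt(mu/r2) = 3075.1 m/s
dV2 = V2*(1 - sqrt(2*r1/(r1+r2))) = 1459.91 m/s
Total dV = 3866 m/s

3866 m/s


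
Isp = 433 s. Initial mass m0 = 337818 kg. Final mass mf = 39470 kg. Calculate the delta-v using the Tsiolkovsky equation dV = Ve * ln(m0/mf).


Ve = 433 * 9.81 = 4247.73 m/s
dV = 4247.73 * ln(337818/39470) = 9120 m/s

9120 m/s


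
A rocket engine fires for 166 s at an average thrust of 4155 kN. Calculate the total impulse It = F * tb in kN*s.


It = 4155 * 166 = 689730 kN*s

689730 kN*s


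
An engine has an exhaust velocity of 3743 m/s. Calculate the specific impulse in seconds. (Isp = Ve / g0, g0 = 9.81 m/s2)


Isp = Ve / g0 = 3743 / 9.81 = 381.5 s

381.5 s


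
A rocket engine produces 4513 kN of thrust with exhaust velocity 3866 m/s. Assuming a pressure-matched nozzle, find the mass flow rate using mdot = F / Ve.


mdot = F / Ve = 4513000 / 3866 = 1167.4 kg/s

1167.4 kg/s


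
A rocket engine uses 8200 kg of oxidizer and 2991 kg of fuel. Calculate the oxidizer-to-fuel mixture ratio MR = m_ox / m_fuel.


MR = 8200 / 2991 = 2.74

2.74


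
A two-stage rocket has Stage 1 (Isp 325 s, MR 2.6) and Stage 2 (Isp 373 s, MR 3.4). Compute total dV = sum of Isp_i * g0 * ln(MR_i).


dV1 = 325 * 9.81 * ln(2.6) = 3046.4 m/s
dV2 = 373 * 9.81 * ln(3.4) = 4478.0 m/s
Total dV = 3046.4 + 4478.0 = 7524.4 m/s ~ 7524 m/s

7524 m/s


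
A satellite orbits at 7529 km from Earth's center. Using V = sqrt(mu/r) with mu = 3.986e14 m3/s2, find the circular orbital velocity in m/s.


V = sqrt(3.986e14 / 7529000) = 7276 m/s

7276 m/s


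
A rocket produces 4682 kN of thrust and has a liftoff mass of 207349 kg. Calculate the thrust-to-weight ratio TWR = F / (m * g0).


TWR = 4682000 / (207349 * 9.81) = 2.3

2.3


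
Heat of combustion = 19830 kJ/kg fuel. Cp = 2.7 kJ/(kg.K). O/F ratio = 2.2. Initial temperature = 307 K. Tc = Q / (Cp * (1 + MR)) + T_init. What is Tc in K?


Tc = 19830 / (2.7 * (1 + 2.2)) + 307 = 2602 K

2602 K


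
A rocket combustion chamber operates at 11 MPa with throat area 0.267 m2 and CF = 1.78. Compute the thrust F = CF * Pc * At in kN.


F = 1.78 * 11e6 * 0.267 = 5.2279e+06 N = 5227.9 kN

5227.9 kN


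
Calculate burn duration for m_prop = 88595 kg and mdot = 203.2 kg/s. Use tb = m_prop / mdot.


tb = 88595 / 203.2 = 436.0 s

436.0 s


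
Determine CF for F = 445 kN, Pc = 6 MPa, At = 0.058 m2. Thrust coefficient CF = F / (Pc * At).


CF = 445000 / (6e6 * 0.058) = 1.28

1.28


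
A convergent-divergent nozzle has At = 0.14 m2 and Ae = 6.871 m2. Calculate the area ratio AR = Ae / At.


AR = 6.871 / 0.14 = 49.1

49.1


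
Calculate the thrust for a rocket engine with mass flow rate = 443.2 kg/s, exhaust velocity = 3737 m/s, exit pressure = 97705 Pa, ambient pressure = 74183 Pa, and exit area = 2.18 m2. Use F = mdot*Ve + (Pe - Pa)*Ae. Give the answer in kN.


F = 443.2 * 3737 + (97705 - 74183) * 2.18 = 1.7075e+06 N = 1707.5 kN

1707.5 kN


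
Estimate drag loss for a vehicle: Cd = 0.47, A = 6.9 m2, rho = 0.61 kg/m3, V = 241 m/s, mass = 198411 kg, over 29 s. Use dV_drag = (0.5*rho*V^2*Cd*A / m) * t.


D = 0.5 * 0.61 * 241^2 * 0.47 * 6.9 = 57448.79 N
a = 57448.79 / 198411 = 0.2895 m/s2
dV = 0.2895 * 29 = 8.4 m/s

8.4 m/s


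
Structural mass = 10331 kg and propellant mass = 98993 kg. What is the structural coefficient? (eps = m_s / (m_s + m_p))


eps = 10331 / (10331 + 98993) = 0.0945

0.0945


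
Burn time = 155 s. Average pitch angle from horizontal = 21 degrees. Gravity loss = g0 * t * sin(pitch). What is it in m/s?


GL = 9.81 * 155 * sin(21 deg) = 545 m/s

545 m/s


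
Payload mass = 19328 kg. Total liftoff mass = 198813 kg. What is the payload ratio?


PR = 19328 / 198813 = 0.0972

0.0972


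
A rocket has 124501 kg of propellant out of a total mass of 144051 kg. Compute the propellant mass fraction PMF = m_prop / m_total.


PMF = 124501 / 144051 = 0.864

0.864


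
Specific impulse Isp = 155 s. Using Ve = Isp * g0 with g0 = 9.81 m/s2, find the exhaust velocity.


Ve = Isp * g0 = 155 * 9.81 = 1520.6 m/s

1520.6 m/s


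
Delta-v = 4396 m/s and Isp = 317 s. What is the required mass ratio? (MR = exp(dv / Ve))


Ve = 317 * 9.81 = 3109.77 m/s
MR = exp(4396 / 3109.77) = 4.111

4.111


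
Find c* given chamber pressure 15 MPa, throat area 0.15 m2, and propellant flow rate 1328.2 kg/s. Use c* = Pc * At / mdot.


c* = 15e6 * 0.15 / 1328.2 = 1694 m/s

1694 m/s


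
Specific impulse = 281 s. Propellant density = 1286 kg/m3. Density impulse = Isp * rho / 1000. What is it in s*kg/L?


rho*Isp = 281 * 1286 / 1000 = 361 s*kg/L

361 s*kg/L


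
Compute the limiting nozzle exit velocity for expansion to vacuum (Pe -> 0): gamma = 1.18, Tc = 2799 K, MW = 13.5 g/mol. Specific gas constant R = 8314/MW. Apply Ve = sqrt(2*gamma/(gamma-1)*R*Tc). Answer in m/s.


R = 8314 / 13.5 = 615.85 J/(kg.K)
Ve = sqrt(2 * 1.18 / (1.18 - 1) * 615.85 * 2799) = 4754 m/s

4754 m/s


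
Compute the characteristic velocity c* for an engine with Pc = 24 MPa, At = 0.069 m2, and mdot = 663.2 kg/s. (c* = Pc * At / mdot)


c* = 24e6 * 0.069 / 663.2 = 2497 m/s

2497 m/s


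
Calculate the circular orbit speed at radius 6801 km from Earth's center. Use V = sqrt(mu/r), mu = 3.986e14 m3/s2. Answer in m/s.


V = sqrt(3.986e14 / 6801000) = 7656 m/s

7656 m/s


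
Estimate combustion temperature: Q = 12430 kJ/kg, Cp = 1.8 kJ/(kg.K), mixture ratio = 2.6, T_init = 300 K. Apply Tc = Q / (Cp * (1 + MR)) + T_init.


Tc = 12430 / (1.8 * (1 + 2.6)) + 300 = 2218 K

2218 K


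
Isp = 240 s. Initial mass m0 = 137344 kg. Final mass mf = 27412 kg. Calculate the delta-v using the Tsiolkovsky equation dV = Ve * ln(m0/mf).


Ve = 240 * 9.81 = 2354.4 m/s
dV = 2354.4 * ln(137344/27412) = 3794 m/s

3794 m/s


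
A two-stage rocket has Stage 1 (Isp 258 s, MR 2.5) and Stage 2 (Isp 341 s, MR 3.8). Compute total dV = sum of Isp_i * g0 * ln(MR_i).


dV1 = 258 * 9.81 * ln(2.5) = 2319.1 m/s
dV2 = 341 * 9.81 * ln(3.8) = 4465.9 m/s
Total dV = 2319.1 + 4465.9 = 6785.0 m/s ~ 6785 m/s

6785 m/s


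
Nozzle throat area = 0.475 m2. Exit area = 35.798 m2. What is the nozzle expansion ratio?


AR = 35.798 / 0.475 = 75.4

75.4


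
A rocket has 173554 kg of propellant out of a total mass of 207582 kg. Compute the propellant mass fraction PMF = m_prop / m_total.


PMF = 173554 / 207582 = 0.836

0.836


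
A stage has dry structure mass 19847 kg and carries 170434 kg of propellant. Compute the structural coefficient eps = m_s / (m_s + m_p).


eps = 19847 / (19847 + 170434) = 0.1043

0.1043


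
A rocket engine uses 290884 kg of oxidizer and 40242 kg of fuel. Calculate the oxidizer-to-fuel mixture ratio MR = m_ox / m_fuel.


MR = 290884 / 40242 = 7.23

7.23


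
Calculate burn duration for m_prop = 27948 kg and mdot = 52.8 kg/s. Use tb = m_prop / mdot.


tb = 27948 / 52.8 = 529.3 s

529.3 s


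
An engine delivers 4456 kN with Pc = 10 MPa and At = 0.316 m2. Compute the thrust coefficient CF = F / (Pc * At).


CF = 4456000 / (10e6 * 0.316) = 1.41

1.41


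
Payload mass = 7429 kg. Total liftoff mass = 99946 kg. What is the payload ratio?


PR = 7429 / 99946 = 0.0743

0.0743
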